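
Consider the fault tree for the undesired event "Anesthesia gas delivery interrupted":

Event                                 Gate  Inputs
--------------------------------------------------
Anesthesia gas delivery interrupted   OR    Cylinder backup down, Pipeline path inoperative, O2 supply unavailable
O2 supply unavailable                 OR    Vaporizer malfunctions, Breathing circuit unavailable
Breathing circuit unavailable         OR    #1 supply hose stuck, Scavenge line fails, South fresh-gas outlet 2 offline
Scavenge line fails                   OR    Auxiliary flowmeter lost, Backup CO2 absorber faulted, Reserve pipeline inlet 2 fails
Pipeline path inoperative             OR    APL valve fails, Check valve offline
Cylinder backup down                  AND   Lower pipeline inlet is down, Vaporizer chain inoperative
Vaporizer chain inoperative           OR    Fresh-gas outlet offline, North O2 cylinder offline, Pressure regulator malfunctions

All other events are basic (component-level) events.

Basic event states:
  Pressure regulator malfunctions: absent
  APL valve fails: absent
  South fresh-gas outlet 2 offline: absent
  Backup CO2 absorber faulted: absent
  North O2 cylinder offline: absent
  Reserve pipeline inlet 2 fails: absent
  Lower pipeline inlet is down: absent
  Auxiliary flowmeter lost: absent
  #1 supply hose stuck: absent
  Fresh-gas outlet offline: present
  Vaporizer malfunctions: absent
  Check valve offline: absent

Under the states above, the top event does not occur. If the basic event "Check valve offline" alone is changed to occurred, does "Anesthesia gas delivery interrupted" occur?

Yes

Counterfactual: set "Check valve offline" to occurred.
Vaporizer chain inoperative [OR]: Fresh-gas outlet offline=occurs, North O2 cylinder offline=not, Pressure regulator malfunctions=not → at least one input occurs → occurs.
Cylinder backup down [AND]: Lower pipeline inlet is down=not, Vaporizer chain inoperative=occurs → not all inputs occur → does not occur.
Pipeline path inoperative [OR]: APL valve fails=not, Check valve offline=occurs → at least one input occurs → occurs.
Scavenge line fails [OR]: Auxiliary flowmeter lost=not, Backup CO2 absorber faulted=not, Reserve pipeline inlet 2 fails=not → no input occurs → does not occur.
Breathing circuit unavailable [OR]: #1 supply hose stuck=not, Scavenge line fails=not, South fresh-gas outlet 2 offline=not → no input occurs → does not occur.
O2 supply unavailable [OR]: Vaporizer malfunctions=not, Breathing circuit unavailable=not → no input occurs → does not occur.
Anesthesia gas delivery interrupted [OR]: Cylinder backup down=not, Pipeline path inoperative=occurs, O2 supply unavailable=not → at least one input occurs → occurs.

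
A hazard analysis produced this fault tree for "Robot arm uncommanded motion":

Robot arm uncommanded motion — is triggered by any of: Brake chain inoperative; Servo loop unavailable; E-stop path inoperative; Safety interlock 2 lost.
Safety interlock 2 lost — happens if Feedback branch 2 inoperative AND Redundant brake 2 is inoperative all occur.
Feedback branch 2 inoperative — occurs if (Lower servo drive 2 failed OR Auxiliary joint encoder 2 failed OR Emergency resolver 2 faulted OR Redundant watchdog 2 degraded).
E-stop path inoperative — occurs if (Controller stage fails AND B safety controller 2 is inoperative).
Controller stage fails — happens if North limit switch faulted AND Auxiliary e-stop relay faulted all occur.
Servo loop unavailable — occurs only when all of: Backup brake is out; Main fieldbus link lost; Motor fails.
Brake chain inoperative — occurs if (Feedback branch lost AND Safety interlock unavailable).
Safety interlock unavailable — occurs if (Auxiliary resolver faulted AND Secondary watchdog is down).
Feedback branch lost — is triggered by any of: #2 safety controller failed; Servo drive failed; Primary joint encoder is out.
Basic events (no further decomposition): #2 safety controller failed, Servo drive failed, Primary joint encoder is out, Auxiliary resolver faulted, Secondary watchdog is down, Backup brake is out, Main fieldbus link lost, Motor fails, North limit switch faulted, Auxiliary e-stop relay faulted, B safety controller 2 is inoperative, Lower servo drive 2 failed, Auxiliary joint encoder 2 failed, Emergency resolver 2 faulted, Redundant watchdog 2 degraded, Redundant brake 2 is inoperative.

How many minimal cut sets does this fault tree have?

9

Feedback branch lost [OR]: union of children's cut sets → 3 cut set(s).
Safety interlock unavailable [AND]: one cut set from each child combined → 1 × 1 = 1 cut set(s).
Brake chain inoperative [AND]: one cut set from each child combined → 3 × 1 = 3 cut set(s).
Servo loop unavailable [AND]: one cut set from each child combined → 1 × 1 × 1 = 1 cut set(s).
Controller stage fails [AND]: one cut set from each child combined → 1 × 1 = 1 cut set(s).
E-stop path inoperative [AND]: one cut set from each child combined → 1 × 1 = 1 cut set(s).
Feedback branch 2 inoperative [OR]: union of children's cut sets → 4 cut set(s).
Safety interlock 2 lost [AND]: one cut set from each child combined → 4 × 1 = 4 cut set(s).
Robot arm uncommanded motion [OR]: union of children's cut sets → 9 cut set(s).
Minimal cut sets: {#2 safety controller failed, Auxiliary resolver faulted, Secondary watchdog is down}; {Auxiliary resolver faulted, Secondary watchdog is down, Servo drive failed}; {Auxiliary resolver faulted, Primary joint encoder is out, Secondary watchdog is down}; {Backup brake is out, Main fieldbus link lost, Motor fails}; {Auxiliary e-stop relay faulted, B safety controller 2 is inoperative, North limit switch faulted}; {Lower servo drive 2 failed, Redundant brake 2 is inoperative}; {Auxiliary joint encoder 2 failed, Redundant brake 2 is inoperative}; {Emergency resolver 2 faulted, Redundant brake 2 is inoperative}; {Redundant brake 2 is inoperative, Redundant watchdog 2 degraded}.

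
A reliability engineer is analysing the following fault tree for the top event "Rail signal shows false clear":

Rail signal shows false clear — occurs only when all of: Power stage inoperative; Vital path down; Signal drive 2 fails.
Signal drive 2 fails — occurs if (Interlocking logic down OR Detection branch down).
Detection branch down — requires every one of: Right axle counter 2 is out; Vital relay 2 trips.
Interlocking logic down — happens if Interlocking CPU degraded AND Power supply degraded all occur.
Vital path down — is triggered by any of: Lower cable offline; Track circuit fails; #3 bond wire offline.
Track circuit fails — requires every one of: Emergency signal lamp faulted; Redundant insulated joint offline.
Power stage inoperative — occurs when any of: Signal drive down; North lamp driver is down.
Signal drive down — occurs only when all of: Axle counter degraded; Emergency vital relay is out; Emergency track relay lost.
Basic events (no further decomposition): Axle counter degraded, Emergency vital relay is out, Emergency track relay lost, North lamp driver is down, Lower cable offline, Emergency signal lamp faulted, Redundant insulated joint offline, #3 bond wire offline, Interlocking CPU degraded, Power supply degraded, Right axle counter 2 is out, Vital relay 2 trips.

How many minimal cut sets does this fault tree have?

Signal drive down [AND]: one cut set from each child combined → 1 × 1 × 1 = 1 cut set(s).
Power stage inoperative [OR]: union of children's cut sets → 2 cut set(s).
Track circuit fails [AND]: one cut set from each child combined → 1 × 1 = 1 cut set(s).
Vital path down [OR]: union of children's cut sets → 3 cut set(s).
Interlocking logic down [AND]: one cut set from each child combined → 1 × 1 = 1 cut set(s).
Detection branch down [AND]: one cut set from each child combined → 1 × 1 = 1 cut set(s).
Signal drive 2 fails [OR]: union of children's cut sets → 2 cut set(s).
Rail signal shows false clear [AND]: one cut set from each child combined → 2 × 3 × 2 = 12 cut set(s).

12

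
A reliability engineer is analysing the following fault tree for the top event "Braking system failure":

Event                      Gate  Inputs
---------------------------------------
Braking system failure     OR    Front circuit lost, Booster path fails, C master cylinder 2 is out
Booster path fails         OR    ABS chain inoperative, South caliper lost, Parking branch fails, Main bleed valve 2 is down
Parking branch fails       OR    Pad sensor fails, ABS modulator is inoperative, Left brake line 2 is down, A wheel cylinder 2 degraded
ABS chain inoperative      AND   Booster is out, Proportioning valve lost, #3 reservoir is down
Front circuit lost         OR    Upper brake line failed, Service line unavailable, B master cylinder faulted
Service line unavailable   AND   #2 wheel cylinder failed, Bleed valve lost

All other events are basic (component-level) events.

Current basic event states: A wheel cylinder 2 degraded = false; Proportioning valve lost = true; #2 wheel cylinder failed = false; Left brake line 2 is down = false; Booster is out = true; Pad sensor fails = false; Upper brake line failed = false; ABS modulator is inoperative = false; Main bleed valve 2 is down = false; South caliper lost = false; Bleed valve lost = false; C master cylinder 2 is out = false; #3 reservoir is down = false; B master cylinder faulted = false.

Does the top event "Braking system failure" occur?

Service line unavailable [AND]: #2 wheel cylinder failed=not, Bleed valve lost=not → not all inputs occur → does not occur.
Front circuit lost [OR]: Upper brake line failed=not, Service line unavailable=not, B master cylinder faulted=not → no input occurs → does not occur.
ABS chain inoperative [AND]: Booster is out=occurs, Proportioning valve lost=occurs, #3 reservoir is down=not → not all inputs occur → does not occur.
Parking branch fails [OR]: Pad sensor fails=not, ABS modulator is inoperative=not, Left brake line 2 is down=not, A wheel cylinder 2 degraded=not → no input occurs → does not occur.
Booster path fails [OR]: ABS chain inoperative=not, South caliper lost=not, Parking branch fails=not, Main bleed valve 2 is down=not → no input occurs → does not occur.
Braking system failure [OR]: Front circuit lost=not, Booster path fails=not, C master cylinder 2 is out=not → no input occurs → does not occur.

No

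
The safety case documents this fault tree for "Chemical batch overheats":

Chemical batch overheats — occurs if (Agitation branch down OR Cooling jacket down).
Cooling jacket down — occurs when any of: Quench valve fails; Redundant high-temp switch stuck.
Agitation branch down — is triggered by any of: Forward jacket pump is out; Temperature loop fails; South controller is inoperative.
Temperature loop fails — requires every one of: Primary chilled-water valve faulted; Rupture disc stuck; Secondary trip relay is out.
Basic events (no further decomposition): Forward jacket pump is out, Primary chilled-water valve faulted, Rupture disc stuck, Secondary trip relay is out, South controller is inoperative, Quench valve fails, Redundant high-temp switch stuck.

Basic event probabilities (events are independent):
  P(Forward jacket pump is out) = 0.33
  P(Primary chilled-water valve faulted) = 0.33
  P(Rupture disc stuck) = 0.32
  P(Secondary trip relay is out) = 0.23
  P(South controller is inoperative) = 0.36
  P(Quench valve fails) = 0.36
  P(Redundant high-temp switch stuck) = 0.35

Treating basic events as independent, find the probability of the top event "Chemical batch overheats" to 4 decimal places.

P(Temperature loop fails) [AND] = 0.33 × 0.32 × 0.23 = 0.024288
P(Agitation branch down) [OR] = 1 − (1−0.33) × (1−0.024288) × (1−0.36) = 0.581615
P(Cooling jacket down) [OR] = 1 − (1−0.36) × (1−0.35) = 0.584000
P(Chemical batch overheats) [OR] = 1 − (1−0.581615) × (1−0.584000) = 0.825952
Rounded to 4 decimal places: P(Chemical batch overheats) ≈ 0.8260.

0.8260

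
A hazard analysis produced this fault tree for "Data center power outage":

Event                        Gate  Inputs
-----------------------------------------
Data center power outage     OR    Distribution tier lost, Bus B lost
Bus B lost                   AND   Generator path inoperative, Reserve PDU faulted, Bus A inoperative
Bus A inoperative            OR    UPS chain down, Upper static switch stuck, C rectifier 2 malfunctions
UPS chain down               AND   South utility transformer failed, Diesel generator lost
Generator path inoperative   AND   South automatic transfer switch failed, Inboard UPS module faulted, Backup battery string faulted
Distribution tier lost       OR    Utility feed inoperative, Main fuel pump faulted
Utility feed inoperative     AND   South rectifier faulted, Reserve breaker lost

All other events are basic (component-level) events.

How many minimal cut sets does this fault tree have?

Utility feed inoperative [AND]: one cut set from each child combined → 1 × 1 = 1 cut set(s).
Distribution tier lost [OR]: union of children's cut sets → 2 cut set(s).
Generator path inoperative [AND]: one cut set from each child combined → 1 × 1 × 1 = 1 cut set(s).
UPS chain down [AND]: one cut set from each child combined → 1 × 1 = 1 cut set(s).
Bus A inoperative [OR]: union of children's cut sets → 3 cut set(s).
Bus B lost [AND]: one cut set from each child combined → 1 × 1 × 3 = 3 cut set(s).
Data center power outage [OR]: union of children's cut sets → 5 cut set(s).
Minimal cut sets: {Reserve breaker lost, South rectifier faulted}; {Main fuel pump faulted}; {Backup battery string faulted, Diesel generator lost, Inboard UPS module faulted, Reserve PDU faulted, South automatic transfer switch failed, South utility transformer failed}; {Backup battery string faulted, Inboard UPS module faulted, Reserve PDU faulted, South automatic transfer switch failed, Upper static switch stuck}; {Backup battery string faulted, C rectifier 2 malfunctions, Inboard UPS module faulted, Reserve PDU faulted, South automatic transfer switch failed}.

5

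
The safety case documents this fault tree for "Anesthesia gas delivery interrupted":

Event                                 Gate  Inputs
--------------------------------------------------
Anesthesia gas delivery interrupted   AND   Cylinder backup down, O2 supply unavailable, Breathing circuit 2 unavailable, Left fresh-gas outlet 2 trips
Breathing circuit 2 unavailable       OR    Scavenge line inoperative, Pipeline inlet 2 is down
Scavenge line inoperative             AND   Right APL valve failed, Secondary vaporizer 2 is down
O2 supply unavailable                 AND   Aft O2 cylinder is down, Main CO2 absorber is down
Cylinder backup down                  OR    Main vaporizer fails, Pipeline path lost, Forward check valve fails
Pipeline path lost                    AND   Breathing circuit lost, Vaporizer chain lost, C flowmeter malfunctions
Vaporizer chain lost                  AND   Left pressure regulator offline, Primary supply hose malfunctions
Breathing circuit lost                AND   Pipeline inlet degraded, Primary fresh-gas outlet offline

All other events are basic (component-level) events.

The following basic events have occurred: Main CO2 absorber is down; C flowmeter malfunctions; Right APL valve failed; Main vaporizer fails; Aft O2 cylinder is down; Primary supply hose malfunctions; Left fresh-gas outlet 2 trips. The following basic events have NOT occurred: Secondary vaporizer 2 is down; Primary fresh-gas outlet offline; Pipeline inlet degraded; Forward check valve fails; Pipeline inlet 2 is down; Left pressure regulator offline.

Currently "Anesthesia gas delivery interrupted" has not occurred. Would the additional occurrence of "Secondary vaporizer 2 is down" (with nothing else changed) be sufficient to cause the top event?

Yes

Counterfactual: set "Secondary vaporizer 2 is down" to occurred.
Breathing circuit lost [AND]: Pipeline inlet degraded=not, Primary fresh-gas outlet offline=not → not all inputs occur → does not occur.
Vaporizer chain lost [AND]: Left pressure regulator offline=not, Primary supply hose malfunctions=occurs → not all inputs occur → does not occur.
Pipeline path lost [AND]: Breathing circuit lost=not, Vaporizer chain lost=not, C flowmeter malfunctions=occurs → not all inputs occur → does not occur.
Cylinder backup down [OR]: Main vaporizer fails=occurs, Pipeline path lost=not, Forward check valve fails=not → at least one input occurs → occurs.
O2 supply unavailable [AND]: Aft O2 cylinder is down=occurs, Main CO2 absorber is down=occurs → all inputs occur → occurs.
Scavenge line inoperative [AND]: Right APL valve failed=occurs, Secondary vaporizer 2 is down=occurs → all inputs occur → occurs.
Breathing circuit 2 unavailable [OR]: Scavenge line inoperative=occurs, Pipeline inlet 2 is down=not → at least one input occurs → occurs.
Anesthesia gas delivery interrupted [AND]: Cylinder backup down=occurs, O2 supply unavailable=occurs, Breathing circuit 2 unavailable=occurs, Left fresh-gas outlet 2 trips=occurs → all inputs occur → occurs.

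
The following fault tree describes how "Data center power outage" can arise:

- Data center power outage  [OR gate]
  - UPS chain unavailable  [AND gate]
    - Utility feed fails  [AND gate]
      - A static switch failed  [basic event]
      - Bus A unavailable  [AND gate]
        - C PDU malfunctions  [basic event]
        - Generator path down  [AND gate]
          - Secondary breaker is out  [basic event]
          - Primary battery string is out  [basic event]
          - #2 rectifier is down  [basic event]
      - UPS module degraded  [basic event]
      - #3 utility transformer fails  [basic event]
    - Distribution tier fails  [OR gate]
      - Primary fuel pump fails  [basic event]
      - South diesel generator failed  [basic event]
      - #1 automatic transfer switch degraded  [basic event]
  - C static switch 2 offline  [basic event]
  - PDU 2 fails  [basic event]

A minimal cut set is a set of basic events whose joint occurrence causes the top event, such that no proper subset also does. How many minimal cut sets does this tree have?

5

Generator path down [AND]: one cut set from each child combined → 1 × 1 × 1 = 1 cut set(s).
Bus A unavailable [AND]: one cut set from each child combined → 1 × 1 = 1 cut set(s).
Utility feed fails [AND]: one cut set from each child combined → 1 × 1 × 1 × 1 = 1 cut set(s).
Distribution tier fails [OR]: union of children's cut sets → 3 cut set(s).
UPS chain unavailable [AND]: one cut set from each child combined → 1 × 3 = 3 cut set(s).
Data center power outage [OR]: union of children's cut sets → 5 cut set(s).
Minimal cut sets: {#2 rectifier is down, #3 utility transformer fails, A static switch failed, C PDU malfunctions, Primary battery string is out, Primary fuel pump fails, Secondary breaker is out, UPS module degraded}; {#2 rectifier is down, #3 utility transformer fails, A static switch failed, C PDU malfunctions, Primary battery string is out, Secondary breaker is out, South diesel generator failed, UPS module degraded}; {#1 automatic transfer switch degraded, #2 rectifier is down, #3 utility transformer fails, A static switch failed, C PDU malfunctions, Primary battery string is out, Secondary breaker is out, UPS module degraded}; {C static switch 2 offline}; {PDU 2 fails}.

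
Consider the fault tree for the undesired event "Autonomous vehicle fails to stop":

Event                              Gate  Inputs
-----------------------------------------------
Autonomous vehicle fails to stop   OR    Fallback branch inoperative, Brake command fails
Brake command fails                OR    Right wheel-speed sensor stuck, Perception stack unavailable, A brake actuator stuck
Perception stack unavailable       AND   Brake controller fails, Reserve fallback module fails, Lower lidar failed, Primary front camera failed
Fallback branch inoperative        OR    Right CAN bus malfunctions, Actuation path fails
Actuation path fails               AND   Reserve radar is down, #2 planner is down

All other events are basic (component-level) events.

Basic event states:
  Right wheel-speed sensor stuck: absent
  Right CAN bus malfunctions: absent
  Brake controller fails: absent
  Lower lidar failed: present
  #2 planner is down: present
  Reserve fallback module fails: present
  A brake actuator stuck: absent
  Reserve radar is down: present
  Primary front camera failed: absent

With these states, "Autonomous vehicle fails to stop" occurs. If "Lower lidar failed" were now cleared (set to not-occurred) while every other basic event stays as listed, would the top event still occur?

Yes

Counterfactual: set "Lower lidar failed" to not occurred.
Actuation path fails [AND]: Reserve radar is down=occurs, #2 planner is down=occurs → all inputs occur → occurs.
Fallback branch inoperative [OR]: Right CAN bus malfunctions=not, Actuation path fails=occurs → at least one input occurs → occurs.
Perception stack unavailable [AND]: Brake controller fails=not, Reserve fallback module fails=occurs, Lower lidar failed=not, Primary front camera failed=not → not all inputs occur → does not occur.
Brake command fails [OR]: Right wheel-speed sensor stuck=not, Perception stack unavailable=not, A brake actuator stuck=not → no input occurs → does not occur.
Autonomous vehicle fails to stop [OR]: Fallback branch inoperative=occurs, Brake command fails=not → at least one input occurs → occurs.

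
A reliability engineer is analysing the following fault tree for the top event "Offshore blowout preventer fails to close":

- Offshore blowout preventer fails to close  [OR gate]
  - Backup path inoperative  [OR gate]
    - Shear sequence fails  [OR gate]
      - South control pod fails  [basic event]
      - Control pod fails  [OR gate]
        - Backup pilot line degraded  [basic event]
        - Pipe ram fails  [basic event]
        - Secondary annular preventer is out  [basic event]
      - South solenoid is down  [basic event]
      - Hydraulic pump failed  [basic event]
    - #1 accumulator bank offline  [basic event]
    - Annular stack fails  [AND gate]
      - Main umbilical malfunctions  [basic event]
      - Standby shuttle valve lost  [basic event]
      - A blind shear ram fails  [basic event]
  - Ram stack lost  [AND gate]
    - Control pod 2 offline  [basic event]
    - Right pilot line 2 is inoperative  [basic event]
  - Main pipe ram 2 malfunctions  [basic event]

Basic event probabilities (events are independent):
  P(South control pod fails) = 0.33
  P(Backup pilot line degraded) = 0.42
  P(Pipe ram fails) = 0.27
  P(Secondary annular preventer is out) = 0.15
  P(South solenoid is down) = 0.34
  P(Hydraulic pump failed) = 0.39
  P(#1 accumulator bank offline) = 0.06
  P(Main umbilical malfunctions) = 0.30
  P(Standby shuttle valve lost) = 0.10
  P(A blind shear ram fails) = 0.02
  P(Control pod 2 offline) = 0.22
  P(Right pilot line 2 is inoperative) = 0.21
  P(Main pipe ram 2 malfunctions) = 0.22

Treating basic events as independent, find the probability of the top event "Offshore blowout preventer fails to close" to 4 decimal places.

P(Control pod fails) [OR] = 1 − (1−0.42) × (1−0.27) × (1−0.15) = 0.640110
P(Shear sequence fails) [OR] = 1 − (1−0.33) × (1−0.640110) × (1−0.34) × (1−0.39) = 0.902923
P(Annular stack fails) [AND] = 0.30 × 0.10 × 0.02 = 0.000600
P(Backup path inoperative) [OR] = 1 − (1−0.902923) × (1−0.06) × (1−0.000600) = 0.908802
P(Ram stack lost) [AND] = 0.22 × 0.21 = 0.046200
P(Offshore blowout preventer fails to close) [OR] = 1 − (1−0.908802) × (1−0.046200) × (1−0.22) = 0.932152
Rounded to 4 decimal places: P(Offshore blowout preventer fails to close) ≈ 0.9322.

0.9322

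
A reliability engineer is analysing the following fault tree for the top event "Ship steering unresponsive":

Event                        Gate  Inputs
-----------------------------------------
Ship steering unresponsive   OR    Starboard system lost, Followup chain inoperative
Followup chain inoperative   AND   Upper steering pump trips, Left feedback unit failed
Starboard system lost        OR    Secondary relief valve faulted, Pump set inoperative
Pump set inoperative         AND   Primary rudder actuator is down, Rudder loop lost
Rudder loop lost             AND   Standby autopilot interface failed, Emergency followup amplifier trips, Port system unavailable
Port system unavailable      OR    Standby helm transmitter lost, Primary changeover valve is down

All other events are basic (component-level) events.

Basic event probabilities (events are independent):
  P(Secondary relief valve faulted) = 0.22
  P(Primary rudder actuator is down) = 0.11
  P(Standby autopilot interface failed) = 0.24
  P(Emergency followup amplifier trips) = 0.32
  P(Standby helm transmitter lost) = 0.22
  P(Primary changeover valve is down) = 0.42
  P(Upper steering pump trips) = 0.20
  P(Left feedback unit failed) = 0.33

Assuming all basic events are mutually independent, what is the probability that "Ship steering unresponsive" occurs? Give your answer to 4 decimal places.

P(Port system unavailable) [OR] = 1 − (1−0.22) × (1−0.42) = 0.547600
P(Rudder loop lost) [AND] = 0.24 × 0.32 × 0.547600 = 0.042056
P(Pump set inoperative) [AND] = 0.11 × 0.042056 = 0.004626
P(Starboard system lost) [OR] = 1 − (1−0.22) × (1−0.004626) = 0.223608
P(Followup chain inoperative) [AND] = 0.20 × 0.33 = 0.066000
P(Ship steering unresponsive) [OR] = 1 − (1−0.223608) × (1−0.066000) = 0.274850
Rounded to 4 decimal places: P(Ship steering unresponsive) ≈ 0.2749.

0.2749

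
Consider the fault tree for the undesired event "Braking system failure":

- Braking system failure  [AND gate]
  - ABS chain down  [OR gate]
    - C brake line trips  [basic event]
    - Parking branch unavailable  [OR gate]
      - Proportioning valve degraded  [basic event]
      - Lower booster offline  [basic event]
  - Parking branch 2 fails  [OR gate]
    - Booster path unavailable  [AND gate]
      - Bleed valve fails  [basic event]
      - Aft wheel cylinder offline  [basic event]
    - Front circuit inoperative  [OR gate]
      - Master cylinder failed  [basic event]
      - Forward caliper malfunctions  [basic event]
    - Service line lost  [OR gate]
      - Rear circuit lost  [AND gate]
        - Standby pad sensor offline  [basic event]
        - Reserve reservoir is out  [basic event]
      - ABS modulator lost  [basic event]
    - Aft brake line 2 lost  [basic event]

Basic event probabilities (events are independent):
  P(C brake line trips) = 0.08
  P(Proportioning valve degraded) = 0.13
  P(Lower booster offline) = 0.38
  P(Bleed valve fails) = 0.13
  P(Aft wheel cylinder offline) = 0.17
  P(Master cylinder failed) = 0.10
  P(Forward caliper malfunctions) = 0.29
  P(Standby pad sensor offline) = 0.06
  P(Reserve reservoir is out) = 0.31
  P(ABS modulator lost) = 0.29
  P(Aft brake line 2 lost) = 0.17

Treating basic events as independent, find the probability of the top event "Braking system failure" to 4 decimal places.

0.3217

P(Parking branch unavailable) [OR] = 1 − (1−0.13) × (1−0.38) = 0.460600
P(ABS chain down) [OR] = 1 − (1−0.08) × (1−0.460600) = 0.503752
P(Booster path unavailable) [AND] = 0.13 × 0.17 = 0.022100
P(Front circuit inoperative) [OR] = 1 − (1−0.10) × (1−0.29) = 0.361000
P(Rear circuit lost) [AND] = 0.06 × 0.31 = 0.018600
P(Service line lost) [OR] = 1 − (1−0.018600) × (1−0.29) = 0.303206
P(Parking branch 2 fails) [OR] = 1 − (1−0.022100) × (1−0.361000) × (1−0.303206) × (1−0.17) = 0.638609
P(Braking system failure) [AND] = 0.503752 × 0.638609 = 0.321701
Rounded to 4 decimal places: P(Braking system failure) ≈ 0.3217.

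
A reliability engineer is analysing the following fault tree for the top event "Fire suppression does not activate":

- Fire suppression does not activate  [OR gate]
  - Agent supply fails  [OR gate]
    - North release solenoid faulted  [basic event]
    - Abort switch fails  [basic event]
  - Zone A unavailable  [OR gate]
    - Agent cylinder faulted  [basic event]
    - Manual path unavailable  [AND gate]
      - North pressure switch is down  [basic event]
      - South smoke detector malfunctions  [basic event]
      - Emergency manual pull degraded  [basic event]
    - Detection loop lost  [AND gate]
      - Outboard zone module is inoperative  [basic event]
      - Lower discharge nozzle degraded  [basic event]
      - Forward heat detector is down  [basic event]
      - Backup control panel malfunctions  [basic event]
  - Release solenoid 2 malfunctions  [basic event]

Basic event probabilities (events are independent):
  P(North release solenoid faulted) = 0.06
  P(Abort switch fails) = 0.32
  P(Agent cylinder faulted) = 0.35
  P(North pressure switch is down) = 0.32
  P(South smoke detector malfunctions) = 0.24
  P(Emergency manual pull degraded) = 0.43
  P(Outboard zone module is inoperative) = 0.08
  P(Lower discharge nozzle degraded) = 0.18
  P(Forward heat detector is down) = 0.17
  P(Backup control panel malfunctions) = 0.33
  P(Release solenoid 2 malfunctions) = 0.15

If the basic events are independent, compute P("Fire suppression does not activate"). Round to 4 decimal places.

0.6588

P(Agent supply fails) [OR] = 1 − (1−0.06) × (1−0.32) = 0.360800
P(Manual path unavailable) [AND] = 0.32 × 0.24 × 0.43 = 0.033024
P(Detection loop lost) [AND] = 0.08 × 0.18 × 0.17 × 0.33 = 0.000808
P(Zone A unavailable) [OR] = 1 − (1−0.35) × (1−0.033024) × (1−0.000808) = 0.371973
P(Fire suppression does not activate) [OR] = 1 − (1−0.360800) × (1−0.371973) × (1−0.15) = 0.658780
Rounded to 4 decimal places: P(Fire suppression does not activate) ≈ 0.6588.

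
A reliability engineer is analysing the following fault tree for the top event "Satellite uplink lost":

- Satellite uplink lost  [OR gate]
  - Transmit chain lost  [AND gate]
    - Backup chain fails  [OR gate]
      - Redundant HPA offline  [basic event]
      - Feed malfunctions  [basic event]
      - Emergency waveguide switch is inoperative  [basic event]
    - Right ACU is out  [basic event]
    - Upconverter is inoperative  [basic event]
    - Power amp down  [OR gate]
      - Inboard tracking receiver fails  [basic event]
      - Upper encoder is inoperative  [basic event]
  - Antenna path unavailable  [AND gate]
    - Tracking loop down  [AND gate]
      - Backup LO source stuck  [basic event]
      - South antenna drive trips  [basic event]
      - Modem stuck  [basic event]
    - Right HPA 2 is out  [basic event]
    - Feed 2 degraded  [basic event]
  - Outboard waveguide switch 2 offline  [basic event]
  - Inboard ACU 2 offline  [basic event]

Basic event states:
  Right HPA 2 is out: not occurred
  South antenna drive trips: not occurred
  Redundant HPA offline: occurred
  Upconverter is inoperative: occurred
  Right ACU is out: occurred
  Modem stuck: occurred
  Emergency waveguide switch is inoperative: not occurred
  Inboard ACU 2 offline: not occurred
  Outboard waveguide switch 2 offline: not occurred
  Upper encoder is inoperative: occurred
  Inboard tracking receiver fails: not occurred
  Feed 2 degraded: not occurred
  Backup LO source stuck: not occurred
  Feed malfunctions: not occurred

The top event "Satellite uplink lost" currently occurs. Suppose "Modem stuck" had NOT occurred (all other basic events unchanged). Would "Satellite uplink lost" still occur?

Counterfactual: set "Modem stuck" to not occurred.
Backup chain fails [OR]: Redundant HPA offline=occurs, Feed malfunctions=not, Emergency waveguide switch is inoperative=not → at least one input occurs → occurs.
Power amp down [OR]: Inboard tracking receiver fails=not, Upper encoder is inoperative=occurs → at least one input occurs → occurs.
Transmit chain lost [AND]: Backup chain fails=occurs, Right ACU is out=occurs, Upconverter is inoperative=occurs, Power amp down=occurs → all inputs occur → occurs.
Tracking loop down [AND]: Backup LO source stuck=not, South antenna drive trips=not, Modem stuck=not → not all inputs occur → does not occur.
Antenna path unavailable [AND]: Tracking loop down=not, Right HPA 2 is out=not, Feed 2 degraded=not → not all inputs occur → does not occur.
Satellite uplink lost [OR]: Transmit chain lost=occurs, Antenna path unavailable=not, Outboard waveguide switch 2 offline=not, Inboard ACU 2 offline=not → at least one input occurs → occurs.

Yes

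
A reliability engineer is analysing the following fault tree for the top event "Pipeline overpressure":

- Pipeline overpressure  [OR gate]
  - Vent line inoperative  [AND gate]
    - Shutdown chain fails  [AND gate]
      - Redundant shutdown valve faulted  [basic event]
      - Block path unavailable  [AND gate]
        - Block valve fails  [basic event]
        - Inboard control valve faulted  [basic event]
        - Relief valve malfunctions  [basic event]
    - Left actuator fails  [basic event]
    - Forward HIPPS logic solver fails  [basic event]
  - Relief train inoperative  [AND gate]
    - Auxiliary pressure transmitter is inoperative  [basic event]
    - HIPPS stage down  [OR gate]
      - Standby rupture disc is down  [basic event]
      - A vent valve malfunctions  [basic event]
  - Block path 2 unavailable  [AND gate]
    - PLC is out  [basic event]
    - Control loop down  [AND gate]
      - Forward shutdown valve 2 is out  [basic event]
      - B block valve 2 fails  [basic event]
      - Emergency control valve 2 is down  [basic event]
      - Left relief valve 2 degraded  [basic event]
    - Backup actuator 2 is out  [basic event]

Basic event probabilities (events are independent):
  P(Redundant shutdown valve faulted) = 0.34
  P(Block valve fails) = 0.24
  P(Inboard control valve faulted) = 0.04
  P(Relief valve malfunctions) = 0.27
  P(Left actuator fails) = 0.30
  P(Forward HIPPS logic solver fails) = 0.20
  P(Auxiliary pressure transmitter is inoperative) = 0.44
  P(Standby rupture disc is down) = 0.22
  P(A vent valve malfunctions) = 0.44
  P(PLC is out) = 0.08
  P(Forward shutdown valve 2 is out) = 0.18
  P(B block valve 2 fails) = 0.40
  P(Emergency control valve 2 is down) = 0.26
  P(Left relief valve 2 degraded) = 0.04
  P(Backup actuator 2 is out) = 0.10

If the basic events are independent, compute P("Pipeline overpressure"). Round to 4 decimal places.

P(Block path unavailable) [AND] = 0.24 × 0.04 × 0.27 = 0.002592
P(Shutdown chain fails) [AND] = 0.34 × 0.002592 = 0.000881
P(Vent line inoperative) [AND] = 0.000881 × 0.30 × 0.20 = 0.000053
P(HIPPS stage down) [OR] = 1 − (1−0.22) × (1−0.44) = 0.563200
P(Relief train inoperative) [AND] = 0.44 × 0.563200 = 0.247808
P(Control loop down) [AND] = 0.18 × 0.40 × 0.26 × 0.04 = 0.000749
P(Block path 2 unavailable) [AND] = 0.08 × 0.000749 × 0.10 = 0.000006
P(Pipeline overpressure) [OR] = 1 − (1−0.000053) × (1−0.247808) × (1−0.000006) = 0.247852
Rounded to 4 decimal places: P(Pipeline overpressure) ≈ 0.2479.

0.2479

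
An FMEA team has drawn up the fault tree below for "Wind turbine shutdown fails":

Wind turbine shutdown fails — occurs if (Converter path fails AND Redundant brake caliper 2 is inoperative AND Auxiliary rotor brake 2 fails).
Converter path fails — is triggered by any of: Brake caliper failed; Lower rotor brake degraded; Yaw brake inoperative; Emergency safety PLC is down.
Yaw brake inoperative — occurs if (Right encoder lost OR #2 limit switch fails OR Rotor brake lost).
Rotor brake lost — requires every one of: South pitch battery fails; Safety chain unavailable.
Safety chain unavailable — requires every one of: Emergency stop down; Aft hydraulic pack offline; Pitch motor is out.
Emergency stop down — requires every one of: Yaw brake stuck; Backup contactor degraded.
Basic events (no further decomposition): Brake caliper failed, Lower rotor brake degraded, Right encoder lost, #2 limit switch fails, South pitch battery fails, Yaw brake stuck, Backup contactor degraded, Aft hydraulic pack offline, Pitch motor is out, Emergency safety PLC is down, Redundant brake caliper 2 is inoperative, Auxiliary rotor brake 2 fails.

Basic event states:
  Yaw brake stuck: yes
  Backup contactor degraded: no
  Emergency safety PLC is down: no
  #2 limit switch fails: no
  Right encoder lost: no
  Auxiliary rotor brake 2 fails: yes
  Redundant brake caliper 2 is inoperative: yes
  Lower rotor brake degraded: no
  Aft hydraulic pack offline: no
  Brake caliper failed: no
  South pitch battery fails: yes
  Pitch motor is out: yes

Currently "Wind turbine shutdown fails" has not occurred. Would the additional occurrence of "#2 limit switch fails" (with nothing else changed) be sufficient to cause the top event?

Yes

Counterfactual: set "#2 limit switch fails" to occurred.
Emergency stop down [AND]: Yaw brake stuck=occurs, Backup contactor degraded=not → not all inputs occur → does not occur.
Safety chain unavailable [AND]: Emergency stop down=not, Aft hydraulic pack offline=not, Pitch motor is out=occurs → not all inputs occur → does not occur.
Rotor brake lost [AND]: South pitch battery fails=occurs, Safety chain unavailable=not → not all inputs occur → does not occur.
Yaw brake inoperative [OR]: Right encoder lost=not, #2 limit switch fails=occurs, Rotor brake lost=not → at least one input occurs → occurs.
Converter path fails [OR]: Brake caliper failed=not, Lower rotor brake degraded=not, Yaw brake inoperative=occurs, Emergency safety PLC is down=not → at least one input occurs → occurs.
Wind turbine shutdown fails [AND]: Converter path fails=occurs, Redundant brake caliper 2 is inoperative=occurs, Auxiliary rotor brake 2 fails=occurs → all inputs occur → occurs.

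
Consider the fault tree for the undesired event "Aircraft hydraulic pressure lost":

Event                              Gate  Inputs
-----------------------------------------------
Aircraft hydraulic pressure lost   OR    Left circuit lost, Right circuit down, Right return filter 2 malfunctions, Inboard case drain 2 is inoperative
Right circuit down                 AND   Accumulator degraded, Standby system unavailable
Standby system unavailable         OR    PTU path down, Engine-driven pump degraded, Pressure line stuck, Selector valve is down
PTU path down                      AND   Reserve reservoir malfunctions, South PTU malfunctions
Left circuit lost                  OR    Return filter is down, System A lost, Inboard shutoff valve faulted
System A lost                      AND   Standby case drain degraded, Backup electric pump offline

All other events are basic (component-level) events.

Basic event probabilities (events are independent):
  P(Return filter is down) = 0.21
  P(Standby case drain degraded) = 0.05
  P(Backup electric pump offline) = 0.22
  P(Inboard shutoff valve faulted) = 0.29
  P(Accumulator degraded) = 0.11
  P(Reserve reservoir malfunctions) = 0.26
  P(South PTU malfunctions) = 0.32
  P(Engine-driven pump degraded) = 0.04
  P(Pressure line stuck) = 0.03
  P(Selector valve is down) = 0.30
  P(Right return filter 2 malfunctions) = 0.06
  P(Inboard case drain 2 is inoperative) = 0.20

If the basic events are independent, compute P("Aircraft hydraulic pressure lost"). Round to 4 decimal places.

0.6013

P(System A lost) [AND] = 0.05 × 0.22 = 0.011000
P(Left circuit lost) [OR] = 1 − (1−0.21) × (1−0.011000) × (1−0.29) = 0.445270
P(PTU path down) [AND] = 0.26 × 0.32 = 0.083200
P(Standby system unavailable) [OR] = 1 − (1−0.083200) × (1−0.04) × (1−0.03) × (1−0.30) = 0.402393
P(Right circuit down) [AND] = 0.11 × 0.402393 = 0.044263
P(Aircraft hydraulic pressure lost) [OR] = 1 − (1−0.445270) × (1−0.044263) × (1−0.06) × (1−0.20) = 0.601308
Rounded to 4 decimal places: P(Aircraft hydraulic pressure lost) ≈ 0.6013.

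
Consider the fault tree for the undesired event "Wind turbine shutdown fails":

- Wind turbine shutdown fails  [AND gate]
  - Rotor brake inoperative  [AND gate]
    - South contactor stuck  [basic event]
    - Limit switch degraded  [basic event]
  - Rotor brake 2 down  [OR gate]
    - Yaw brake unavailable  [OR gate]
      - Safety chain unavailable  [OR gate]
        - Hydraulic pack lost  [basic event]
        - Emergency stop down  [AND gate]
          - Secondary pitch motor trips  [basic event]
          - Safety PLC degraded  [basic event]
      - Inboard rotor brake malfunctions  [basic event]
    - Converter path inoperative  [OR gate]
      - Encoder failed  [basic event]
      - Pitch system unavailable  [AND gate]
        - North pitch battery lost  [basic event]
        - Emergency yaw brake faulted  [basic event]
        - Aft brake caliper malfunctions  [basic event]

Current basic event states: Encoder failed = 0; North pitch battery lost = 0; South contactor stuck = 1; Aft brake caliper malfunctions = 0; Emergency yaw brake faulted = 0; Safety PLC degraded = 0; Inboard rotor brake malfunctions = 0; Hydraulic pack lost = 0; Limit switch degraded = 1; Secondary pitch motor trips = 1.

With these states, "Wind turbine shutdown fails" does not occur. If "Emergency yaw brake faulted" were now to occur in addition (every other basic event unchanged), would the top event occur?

Counterfactual: set "Emergency yaw brake faulted" to occurred.
Rotor brake inoperative [AND]: South contactor stuck=occurs, Limit switch degraded=occurs → all inputs occur → occurs.
Emergency stop down [AND]: Secondary pitch motor trips=occurs, Safety PLC degraded=not → not all inputs occur → does not occur.
Safety chain unavailable [OR]: Hydraulic pack lost=not, Emergency stop down=not → no input occurs → does not occur.
Yaw brake unavailable [OR]: Safety chain unavailable=not, Inboard rotor brake malfunctions=not → no input occurs → does not occur.
Pitch system unavailable [AND]: North pitch battery lost=not, Emergency yaw brake faulted=occurs, Aft brake caliper malfunctions=not → not all inputs occur → does not occur.
Converter path inoperative [OR]: Encoder failed=not, Pitch system unavailable=not → no input occurs → does not occur.
Rotor brake 2 down [OR]: Yaw brake unavailable=not, Converter path inoperative=not → no input occurs → does not occur.
Wind turbine shutdown fails [AND]: Rotor brake inoperative=occurs, Rotor brake 2 down=not → not all inputs occur → does not occur.

No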